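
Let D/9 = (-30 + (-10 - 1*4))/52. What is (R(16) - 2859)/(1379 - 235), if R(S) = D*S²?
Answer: -62511/14872 ≈ -4.2033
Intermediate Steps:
D = -99/13 (D = 9*((-30 + (-10 - 1*4))/52) = 9*((-30 + (-10 - 4))*(1/52)) = 9*((-30 - 14)*(1/52)) = 9*(-44*1/52) = 9*(-11/13) = -99/13 ≈ -7.6154)
R(S) = -99*S²/13
(R(16) - 2859)/(1379 - 235) = (-99/13*16² - 2859)/(1379 - 235) = (-99/13*256 - 2859)/1144 = (-25344/13 - 2859)*(1/1144) = -62511/13*1/1144 = -62511/14872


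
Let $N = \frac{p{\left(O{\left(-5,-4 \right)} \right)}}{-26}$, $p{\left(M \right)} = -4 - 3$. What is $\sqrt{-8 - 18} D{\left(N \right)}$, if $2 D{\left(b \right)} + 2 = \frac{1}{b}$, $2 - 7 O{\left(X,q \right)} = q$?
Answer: $\frac{6 i \sqrt{26}}{7} \approx 4.3706 i$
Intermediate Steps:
$O{\left(X,q \right)} = \frac{2}{7} - \frac{q}{7}$
$p{\left(M \right)} = -7$
$N = \frac{7}{26}$ ($N = - \frac{7}{-26} = \left(-7\right) \left(- \frac{1}{26}\right) = \frac{7}{26} \approx 0.26923$)
$D{\left(b \right)} = -1 + \frac{1}{2 b}$
$\sqrt{-8 - 18} D{\left(N \right)} = \sqrt{-8 - 18} \frac{\frac{1}{2} - \frac{7}{26}}{\frac{7}{26}} = \sqrt{-26} \frac{26 \left(\frac{1}{2} - \frac{7}{26}\right)}{7} = i \sqrt{26} \cdot \frac{26}{7} \cdot \frac{3}{13} = i \sqrt{26} \cdot \frac{6}{7} = \frac{6 i \sqrt{26}}{7}$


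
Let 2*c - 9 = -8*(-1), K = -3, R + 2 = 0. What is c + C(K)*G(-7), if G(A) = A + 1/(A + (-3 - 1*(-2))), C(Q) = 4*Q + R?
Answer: 433/4 ≈ 108.25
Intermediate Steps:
R = -2 (R = -2 + 0 = -2)
C(Q) = -2 + 4*Q (C(Q) = 4*Q - 2 = -2 + 4*Q)
G(A) = A + 1/(-1 + A) (G(A) = A + 1/(A + (-3 + 2)) = A + 1/(A - 1) = A + 1/(-1 + A))
c = 17/2 (c = 9/2 + (-8*(-1))/2 = 9/2 + (1/2)*8 = 9/2 + 4 = 17/2 ≈ 8.5000)
c + C(K)*G(-7) = 17/2 + (-2 + 4*(-3))*((1 + (-7)**2 - 1*(-7))/(-1 - 7)) = 17/2 + (-2 - 12)*((1 + 49 + 7)/(-8)) = 17/2 - (-7)*57/4 = 17/2 - 14*(-57/8) = 17/2 + 399/4 = 433/4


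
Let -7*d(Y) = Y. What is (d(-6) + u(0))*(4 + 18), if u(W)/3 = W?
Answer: 132/7 ≈ 18.857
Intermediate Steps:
u(W) = 3*W
d(Y) = -Y/7
(d(-6) + u(0))*(4 + 18) = (-⅐*(-6) + 3*0)*(4 + 18) = (6/7 + 0)*22 = (6/7)*22 = 132/7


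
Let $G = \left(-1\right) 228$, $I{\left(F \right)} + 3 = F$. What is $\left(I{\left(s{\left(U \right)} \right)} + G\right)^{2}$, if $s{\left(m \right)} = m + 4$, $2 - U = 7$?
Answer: $53824$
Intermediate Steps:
$U = -5$ ($U = 2 - 7 = -5$)
$s{\left(m \right)} = 4 + m$
$I{\left(F \right)} = -3 + F$
$G = -228$
$\left(I{\left(s{\left(U \right)} \right)} + G\right)^{2} = \left(\left(-3 + \left(4 - 5\right)\right) - 228\right)^{2} = \left(\left(-3 - 1\right) - 228\right)^{2} = \left(-4 - 228\right)^{2} = \left(-232\right)^{2} = 53824$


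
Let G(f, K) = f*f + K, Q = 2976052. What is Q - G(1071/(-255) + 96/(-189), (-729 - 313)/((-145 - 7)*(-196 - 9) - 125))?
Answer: 610968590383189/205296525 ≈ 2.9760e+6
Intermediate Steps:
G(f, K) = K + f**2 (G(f, K) = f**2 + K = K + f**2)
Q - G(1071/(-255) + 96/(-189), (-729 - 313)/((-145 - 7)*(-196 - 9) - 125)) = 2976052 - ((-729 - 313)/((-145 - 7)*(-196 - 9) - 125) + (1071/(-255) + 96/(-189))**2) = 2976052 - (-1042/(-152*(-205) - 125) + (1071*(-1/255) + 96*(-1/189))**2) = 2976052 - (-1042/(31160 - 125) + (-21/5 - 32/63)**2) = 2976052 - (-1042/31035 + (-1483/315)**2) = 2976052 - (-1042*1/31035 + 2199289/99225) = 2976052 - (-1042/31035 + 2199289/99225) = 2976052 - 1*4543436111/205296525 = 2976052 - 4543436111/205296525 = 610968590383189/205296525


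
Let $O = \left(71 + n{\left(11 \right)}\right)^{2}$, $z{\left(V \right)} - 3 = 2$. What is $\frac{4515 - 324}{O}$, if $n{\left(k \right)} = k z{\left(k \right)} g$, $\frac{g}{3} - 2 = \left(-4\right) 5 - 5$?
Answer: $\frac{4191}{13868176} \approx 0.0003022$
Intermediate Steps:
$z{\left(V \right)} = 5$ ($z{\left(V \right)} = 3 + 2 = 5$)
$g = -69$ ($g = 6 + 3 \left(\left(-4\right) 5 - 5\right) = 6 + 3 \left(-20 - 5\right) = 6 + 3 \left(-25\right) = 6 - 75 = -69$)
$n{\left(k \right)} = - 345 k$ ($n{\left(k \right)} = k 5 \left(-69\right) = 5 k \left(-69\right) = - 345 k$)
$O = 13868176$ ($O = \left(71 - 3795\right)^{2} = \left(-3724\right)^{2} = 13868176$)
$\frac{4515 - 324}{O} = \frac{4515 - 324}{13868176} = 4191 \cdot \frac{1}{13868176} = \frac{4191}{13868176}$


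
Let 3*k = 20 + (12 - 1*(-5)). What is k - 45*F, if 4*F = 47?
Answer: -6197/12 ≈ -516.42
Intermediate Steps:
F = 47/4 (F = (¼)*47 = 47/4 ≈ 11.750)
k = 37/3 (k = (20 + (12 - 1*(-5)))/3 = (20 + (12 + 5))/3 = (20 + 17)/3 = (⅓)*37 = 37/3 ≈ 12.333)
k - 45*F = 37/3 - 45*47/4 = 37/3 - 2115/4 = -6197/12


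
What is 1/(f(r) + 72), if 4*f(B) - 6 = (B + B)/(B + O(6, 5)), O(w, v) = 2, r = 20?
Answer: 22/1627 ≈ 0.013522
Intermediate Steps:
f(B) = 3/2 + B/(2*(2 + B)) (f(B) = 3/2 + ((B + B)/(B + 2))/4 = 3/2 + ((2*B)/(2 + B))/4 = 3/2 + (2*B/(2 + B))/4 = 3/2 + B/(2*(2 + B)))
1/(f(r) + 72) = 1/((3 + 2*20)/(2 + 20) + 72) = 1/((3 + 40)/22 + 72) = 1/((1/22)*43 + 72) = 1/(43/22 + 72) = 1/(1627/22) = 22/1627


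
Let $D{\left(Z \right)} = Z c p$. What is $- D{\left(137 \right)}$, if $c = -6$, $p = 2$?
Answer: $1644$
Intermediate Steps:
$D{\left(Z \right)} = - 12 Z$ ($D{\left(Z \right)} = Z \left(-6\right) 2 = - 6 Z 2 = - 12 Z$)
$- D{\left(137 \right)} = - \left(-12\right) 137 = \left(-1\right) \left(-1644\right) = 1644$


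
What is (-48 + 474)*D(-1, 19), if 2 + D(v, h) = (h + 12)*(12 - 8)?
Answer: 51972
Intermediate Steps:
D(v, h) = 46 + 4*h (D(v, h) = -2 + (h + 12)*(12 - 8) = -2 + (12 + h)*4 = -2 + (48 + 4*h) = 46 + 4*h)
(-48 + 474)*D(-1, 19) = (-48 + 474)*(46 + 4*19) = 426*(46 + 76) = 426*122 = 51972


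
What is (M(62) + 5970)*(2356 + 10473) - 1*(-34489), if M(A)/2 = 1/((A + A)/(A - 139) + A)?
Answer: 178150902008/2325 ≈ 7.6624e+7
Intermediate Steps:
M(A) = 2/(A + 2*A/(-139 + A)) (M(A) = 2/((A + A)/(A - 139) + A) = 2/((2*A)/(-139 + A) + A) = 2/(2*A/(-139 + A) + A) = 2/(A + 2*A/(-139 + A)))
(M(62) + 5970)*(2356 + 10473) - 1*(-34489) = (2*(-139 + 62)/(62*(-137 + 62)) + 5970)*(2356 + 10473) - 1*(-34489) = (2*(1/62)*(-77)/(-75) + 5970)*12829 + 34489 = (2*(1/62)*(-1/75)*(-77) + 5970)*12829 + 34489 = (77/2325 + 5970)*12829 + 34489 = (13880327/2325)*12829 + 34489 = 178070715083/2325 + 34489 = 178150902008/2325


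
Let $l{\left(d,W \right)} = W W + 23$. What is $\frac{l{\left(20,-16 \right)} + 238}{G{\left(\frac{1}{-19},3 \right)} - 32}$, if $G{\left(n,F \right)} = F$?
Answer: $- \frac{517}{29} \approx -17.828$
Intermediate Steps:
$l{\left(d,W \right)} = 23 + W^{2}$ ($l{\left(d,W \right)} = W^{2} + 23 = 23 + W^{2}$)
$\frac{l{\left(20,-16 \right)} + 238}{G{\left(\frac{1}{-19},3 \right)} - 32} = \frac{\left(23 + \left(-16\right)^{2}\right) + 238}{3 - 32} = \frac{\left(23 + 256\right) + 238}{-29} = \left(279 + 238\right) \left(- \frac{1}{29}\right) = 517 \left(- \frac{1}{29}\right) = - \frac{517}{29}$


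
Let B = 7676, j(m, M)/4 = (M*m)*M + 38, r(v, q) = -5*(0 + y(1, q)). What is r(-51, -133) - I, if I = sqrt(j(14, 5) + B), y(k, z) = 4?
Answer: -20 - 2*sqrt(2307) ≈ -116.06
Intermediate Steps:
r(v, q) = -20 (r(v, q) = -5*(0 + 4) = -5*4 = -20)
j(m, M) = 152 + 4*m*M**2 (j(m, M) = 4*((M*m)*M + 38) = 4*(m*M**2 + 38) = 4*(38 + m*M**2) = 152 + 4*m*M**2)
I = 2*sqrt(2307) (I = sqrt((152 + 4*14*5**2) + 7676) = sqrt((152 + 4*14*25) + 7676) = sqrt((152 + 1400) + 7676) = sqrt(1552 + 7676) = sqrt(9228) = 2*sqrt(2307) ≈ 96.063)
r(-51, -133) - I = -20 - 2*sqrt(2307)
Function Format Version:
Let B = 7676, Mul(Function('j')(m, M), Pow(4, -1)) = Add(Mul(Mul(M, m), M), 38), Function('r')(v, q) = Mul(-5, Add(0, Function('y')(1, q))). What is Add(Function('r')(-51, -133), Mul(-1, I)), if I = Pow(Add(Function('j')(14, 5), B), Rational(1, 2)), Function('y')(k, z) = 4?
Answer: Add(-20, Mul(-2, Pow(2307, Rational(1, 2)))) ≈ -116.06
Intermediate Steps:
Function('r')(v, q) = -20 (Function('r')(v, q) = Mul(-5, Add(0, 4)) = Mul(-5, 4) = -20)
Function('j')(m, M) = Add(152, Mul(4, m, Pow(M, 2))) (Function('j')(m, M) = Mul(4, Add(Mul(Mul(M, m), M), 38)) = Mul(4, Add(Mul(m, Pow(M, 2)), 38)) = Mul(4, Add(38, Mul(m, Pow(M, 2)))) = Add(152, Mul(4, m, Pow(M, 2))))
I = Mul(2, Pow(2307, Rational(1, 2))) (I = Pow(Add(Add(152, Mul(4, 14, Pow(5, 2))), 7676), Rational(1, 2)) = Pow(Add(Add(152, Mul(4, 14, 25)), 7676), Rational(1, 2)) = Pow(Add(Add(152, 1400), 7676), Rational(1, 2)) = Pow(Add(1552, 7676), Rational(1, 2)) = Pow(9228, Rational(1, 2)) = Mul(2, Pow(2307, Rational(1, 2))) ≈ 96.063)
Add(Function('r')(-51, -133), Mul(-1, I)) = Add(-20, Mul(-1, Mul(2, Pow(2307, Rational(1, 2))))) = Add(-20, Mul(-2, Pow(2307, Rational(1, 2))))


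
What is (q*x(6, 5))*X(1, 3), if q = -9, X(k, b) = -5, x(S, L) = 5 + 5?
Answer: 450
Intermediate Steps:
x(S, L) = 10
(q*x(6, 5))*X(1, 3) = -9*10*(-5) = -90*(-5) = 450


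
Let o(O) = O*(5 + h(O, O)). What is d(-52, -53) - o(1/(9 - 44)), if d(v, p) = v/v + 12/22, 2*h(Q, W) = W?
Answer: 45489/26950 ≈ 1.6879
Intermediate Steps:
h(Q, W) = W/2
d(v, p) = 17/11 (d(v, p) = 1 + 12*(1/22) = 1 + 6/11 = 17/11)
o(O) = O*(5 + O/2)
d(-52, -53) - o(1/(9 - 44)) = 17/11 - (10 + 1/(9 - 44))/(2*(9 - 44)) = 17/11 - (10 + 1/(-35))/(2*(-35)) = 17/11 - (-1)*(10 - 1/35)/(2*35) = 17/11 - (-1)*349/(2*35*35) = 17/11 - 1*(-349/2450) = 17/11 + 349/2450 = 45489/26950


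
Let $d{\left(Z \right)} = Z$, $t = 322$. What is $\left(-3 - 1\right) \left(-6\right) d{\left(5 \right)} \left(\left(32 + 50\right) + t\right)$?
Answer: $48480$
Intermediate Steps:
$\left(-3 - 1\right) \left(-6\right) d{\left(5 \right)} \left(\left(32 + 50\right) + t\right) = \left(-3 - 1\right) \left(-6\right) 5 \left(\left(32 + 50\right) + 322\right) = \left(-3 - 1\right) \left(-6\right) 5 \left(82 + 322\right) = \left(-4\right) \left(-6\right) 5 \cdot 404 = 24 \cdot 5 \cdot 404 = 120 \cdot 404 = 48480$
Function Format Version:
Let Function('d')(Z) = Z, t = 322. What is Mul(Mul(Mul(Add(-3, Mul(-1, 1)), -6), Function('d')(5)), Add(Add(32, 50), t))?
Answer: 48480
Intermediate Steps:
Mul(Mul(Mul(Add(-3, Mul(-1, 1)), -6), Function('d')(5)), Add(Add(32, 50), t)) = Mul(Mul(Mul(Add(-3, Mul(-1, 1)), -6), 5), Add(Add(32, 50), 322)) = Mul(Mul(Mul(Add(-3, -1), -6), 5), Add(82, 322)) = Mul(Mul(Mul(-4, -6), 5), 404) = Mul(Mul(24, 5), 404) = Mul(120, 404) = 48480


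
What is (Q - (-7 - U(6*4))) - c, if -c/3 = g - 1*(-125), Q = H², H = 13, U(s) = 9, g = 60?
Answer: 740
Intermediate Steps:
Q = 169 (Q = 13² = 169)
c = -555 (c = -3*(60 - 1*(-125)) = -3*(60 + 125) = -3*185 = -555)
(Q - (-7 - U(6*4))) - c = (169 - (-7 - 1*9)) - 1*(-555) = (169 - (-7 - 9)) + 555 = (169 - 1*(-16)) + 555 = (169 + 16) + 555 = 185 + 555 = 740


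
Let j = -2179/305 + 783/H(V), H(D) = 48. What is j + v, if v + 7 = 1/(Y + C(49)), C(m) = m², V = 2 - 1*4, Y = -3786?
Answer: 2929961/1351760 ≈ 2.1675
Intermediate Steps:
V = -2 (V = 2 - 4 = -2)
j = 44741/4880 (j = -2179/305 + 783/48 = -2179*1/305 + 783*(1/48) = -2179/305 + 261/16 = 44741/4880 ≈ 9.1682)
v = -9696/1385 (v = -7 + 1/(-3786 + 49²) = -7 + 1/(-3786 + 2401) = -7 + 1/(-1385) = -7 - 1/1385 = -9696/1385 ≈ -7.0007)
j + v = 44741/4880 - 9696/1385 = 2929961/1351760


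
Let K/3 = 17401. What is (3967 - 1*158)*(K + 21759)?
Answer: 281721258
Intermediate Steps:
K = 52203 (K = 3*17401 = 52203)
(3967 - 1*158)*(K + 21759) = (3967 - 1*158)*(52203 + 21759) = (3967 - 158)*73962 = 3809*73962 = 281721258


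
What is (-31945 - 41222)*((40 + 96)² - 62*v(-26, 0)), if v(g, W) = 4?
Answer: -1335151416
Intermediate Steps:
(-31945 - 41222)*((40 + 96)² - 62*v(-26, 0)) = (-31945 - 41222)*((40 + 96)² - 62*4) = -73167*(136² - 248) = -73167*(18496 - 248) = -73167*18248 = -1335151416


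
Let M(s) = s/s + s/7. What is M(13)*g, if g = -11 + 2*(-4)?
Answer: -380/7 ≈ -54.286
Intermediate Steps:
M(s) = 1 + s/7 (M(s) = 1 + s*(⅐) = 1 + s/7)
g = -19 (g = -11 - 8 = -19)
M(13)*g = (1 + (⅐)*13)*(-19) = (1 + 13/7)*(-19) = (20/7)*(-19) = -380/7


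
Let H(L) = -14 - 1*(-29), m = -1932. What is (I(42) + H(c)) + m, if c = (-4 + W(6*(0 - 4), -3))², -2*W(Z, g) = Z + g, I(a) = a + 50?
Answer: -1825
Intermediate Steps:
I(a) = 50 + a
W(Z, g) = -Z/2 - g/2 (W(Z, g) = -(Z + g)/2 = -Z/2 - g/2)
c = 361/4 (c = (-4 + (-3*(0 - 4) - ½*(-3)))² = (-4 + (-3*(-4) + 3/2))² = (-4 + (-½*(-24) + 3/2))² = (-4 + (12 + 3/2))² = (-4 + 27/2)² = (19/2)² = 361/4 ≈ 90.250)
H(L) = 15 (H(L) = -14 + 29 = 15)
(I(42) + H(c)) + m = ((50 + 42) + 15) - 1932 = (92 + 15) - 1932 = 107 - 1932 = -1825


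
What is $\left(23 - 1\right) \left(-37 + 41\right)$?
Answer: $88$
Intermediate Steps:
$\left(23 - 1\right) \left(-37 + 41\right) = \left(23 - 1\right) 4 = 22 \cdot 4 = 88$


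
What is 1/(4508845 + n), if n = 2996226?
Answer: 1/7505071 ≈ 1.3324e-7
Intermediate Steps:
1/(4508845 + n) = 1/(4508845 + 2996226) = 1/7505071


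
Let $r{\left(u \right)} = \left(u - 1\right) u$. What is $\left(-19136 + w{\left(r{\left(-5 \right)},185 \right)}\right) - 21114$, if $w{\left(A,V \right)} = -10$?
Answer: $-40260$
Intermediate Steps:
$r{\left(u \right)} = u \left(-1 + u\right)$ ($r{\left(u \right)} = \left(-1 + u\right) u = u \left(-1 + u\right)$)
$\left(-19136 + w{\left(r{\left(-5 \right)},185 \right)}\right) - 21114 = \left(-19136 - 10\right) - 21114 = -19146 - 21114 = -40260$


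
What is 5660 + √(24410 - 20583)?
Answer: 5660 + √3827 ≈ 5721.9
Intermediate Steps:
5660 + √(24410 - 20583) = 5660 + √3827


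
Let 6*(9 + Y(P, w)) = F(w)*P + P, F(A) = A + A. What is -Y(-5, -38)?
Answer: -107/2 ≈ -53.500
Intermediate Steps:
F(A) = 2*A
Y(P, w) = -9 + P/6 + P*w/3 (Y(P, w) = -9 + ((2*w)*P + P)/6 = -9 + (2*P*w + P)/6 = -9 + (P + 2*P*w)/6 = -9 + (P/6 + P*w/3) = -9 + P/6 + P*w/3)
-Y(-5, -38) = -(-9 + (⅙)*(-5) + (⅓)*(-5)*(-38)) = -(-9 - ⅚ + 190/3) = -1*107/2 = -107/2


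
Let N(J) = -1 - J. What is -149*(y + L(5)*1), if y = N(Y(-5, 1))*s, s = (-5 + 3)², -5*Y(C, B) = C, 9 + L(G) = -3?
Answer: 2980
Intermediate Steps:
L(G) = -12 (L(G) = -9 - 3 = -12)
Y(C, B) = -C/5
s = 4 (s = (-2)² = 4)
y = -8 (y = (-1 - (-1)*(-5)/5)*4 = (-1 - 1*1)*4 = (-1 - 1)*4 = -2*4 = -8)
-149*(y + L(5)*1) = -149*(-8 - 12*1) = -149*(-8 - 12) = -149*(-20) = 2980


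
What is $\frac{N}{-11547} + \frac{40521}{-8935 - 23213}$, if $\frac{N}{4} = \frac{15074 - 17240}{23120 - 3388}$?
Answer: $- \frac{85483750789}{67821981924} \approx -1.2604$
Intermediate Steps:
$N = - \frac{2166}{4933}$ ($N = 4 \frac{15074 - 17240}{23120 - 3388} = 4 \left(- \frac{2166}{19732}\right) = 4 \left(\left(-2166\right) \frac{1}{19732}\right) = 4 \left(- \frac{1083}{9866}\right) = - \frac{2166}{4933} \approx -0.43908$)
$\frac{N}{-11547} + \frac{40521}{-8935 - 23213} = - \frac{2166}{4933 \left(-11547\right)} + \frac{40521}{-8935 - 23213} = \left(- \frac{2166}{4933}\right) \left(- \frac{1}{11547}\right) + \frac{40521}{-8935 - 23213} = \frac{722}{18987117} + \frac{40521}{-32148} = \frac{722}{18987117} + 40521 \left(- \frac{1}{32148}\right) = \frac{722}{18987117} - \frac{13507}{10716} = - \frac{85483750789}{67821981924}$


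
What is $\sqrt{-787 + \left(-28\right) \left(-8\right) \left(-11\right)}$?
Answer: $i \sqrt{3251} \approx 57.018 i$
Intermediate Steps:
$\sqrt{-787 + \left(-28\right) \left(-8\right) \left(-11\right)} = \sqrt{-787 + 224 \left(-11\right)} = \sqrt{-787 - 2464} = \sqrt{-3251} = i \sqrt{3251}$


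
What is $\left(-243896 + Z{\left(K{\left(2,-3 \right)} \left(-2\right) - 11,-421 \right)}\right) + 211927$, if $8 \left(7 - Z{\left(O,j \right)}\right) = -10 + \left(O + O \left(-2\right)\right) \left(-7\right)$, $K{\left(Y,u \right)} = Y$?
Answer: $- \frac{255581}{8} \approx -31948.0$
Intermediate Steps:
$Z{\left(O,j \right)} = \frac{33}{4} - \frac{7 O}{8}$ ($Z{\left(O,j \right)} = 7 - \frac{-10 + \left(O + O \left(-2\right)\right) \left(-7\right)}{8} = 7 - \frac{-10 + \left(O - 2 O\right) \left(-7\right)}{8} = 7 - \frac{-10 + - O \left(-7\right)}{8} = 7 - \frac{-10 + 7 O}{8} = 7 - \left(- \frac{5}{4} + \frac{7 O}{8}\right) = \frac{33}{4} - \frac{7 O}{8}$)
$\left(-243896 + Z{\left(K{\left(2,-3 \right)} \left(-2\right) - 11,-421 \right)}\right) + 211927 = \left(-243896 - \left(- \frac{33}{4} + \frac{7 \left(2 \left(-2\right) - 11\right)}{8}\right)\right) + 211927 = \left(-243896 - \left(- \frac{33}{4} + \frac{7 \left(-4 - 11\right)}{8}\right)\right) + 211927 = \left(-243896 + \left(\frac{33}{4} - - \frac{105}{8}\right)\right) + 211927 = \left(-243896 + \left(\frac{33}{4} + \frac{105}{8}\right)\right) + 211927 = \left(-243896 + \frac{171}{8}\right) + 211927 = - \frac{1950997}{8} + 211927 = - \frac{255581}{8}$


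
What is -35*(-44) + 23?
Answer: 1563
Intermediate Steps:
-35*(-44) + 23 = 1540 + 23 = 1563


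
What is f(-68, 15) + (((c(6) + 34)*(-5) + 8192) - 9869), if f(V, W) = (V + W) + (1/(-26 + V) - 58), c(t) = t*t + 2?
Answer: -201913/94 ≈ -2148.0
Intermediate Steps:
c(t) = 2 + t**2 (c(t) = t**2 + 2 = 2 + t**2)
f(V, W) = -58 + V + W + 1/(-26 + V) (f(V, W) = (V + W) + (-58 + 1/(-26 + V)) = -58 + V + W + 1/(-26 + V))
f(-68, 15) + (((c(6) + 34)*(-5) + 8192) - 9869) = (1509 + (-68)**2 - 84*(-68) - 26*15 - 68*15)/(-26 - 68) + ((((2 + 6**2) + 34)*(-5) + 8192) - 9869) = (1509 + 4624 + 5712 - 390 - 1020)/(-94) + ((((2 + 36) + 34)*(-5) + 8192) - 9869) = -1/94*10435 + (((38 + 34)*(-5) + 8192) - 9869) = -10435/94 + ((72*(-5) + 8192) - 9869) = -10435/94 + ((-360 + 8192) - 9869) = -10435/94 + (7832 - 9869) = -10435/94 - 2037 = -201913/94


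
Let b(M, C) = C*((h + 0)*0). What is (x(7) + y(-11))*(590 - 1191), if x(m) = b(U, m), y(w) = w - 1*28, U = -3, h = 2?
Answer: 23439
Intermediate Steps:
b(M, C) = 0 (b(M, C) = C*((2 + 0)*0) = C*(2*0) = C*0 = 0)
y(w) = -28 + w (y(w) = w - 28 = -28 + w)
x(m) = 0
(x(7) + y(-11))*(590 - 1191) = (0 + (-28 - 11))*(590 - 1191) = (0 - 39)*(-601) = -39*(-601) = 23439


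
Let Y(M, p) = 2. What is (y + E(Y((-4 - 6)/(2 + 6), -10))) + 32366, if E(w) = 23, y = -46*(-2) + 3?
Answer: 32484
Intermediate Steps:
y = 95 (y = 92 + 3 = 95)
(y + E(Y((-4 - 6)/(2 + 6), -10))) + 32366 = (95 + 23) + 32366 = 118 + 32366 = 32484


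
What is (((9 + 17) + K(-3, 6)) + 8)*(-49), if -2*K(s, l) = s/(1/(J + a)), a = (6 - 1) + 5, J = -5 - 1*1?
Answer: -1960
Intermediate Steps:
J = -6 (J = -5 - 1 = -6)
a = 10 (a = 5 + 5 = 10)
K(s, l) = -2*s (K(s, l) = -s/(2*(1/(-6 + 10))) = -s/(2*(1/4)) = -s/(2*¼) = -s*4/2 = -2*s)
(((9 + 17) + K(-3, 6)) + 8)*(-49) = (((9 + 17) - 2*(-3)) + 8)*(-49) = ((26 + 6) + 8)*(-49) = (32 + 8)*(-49) = 40*(-49) = -1960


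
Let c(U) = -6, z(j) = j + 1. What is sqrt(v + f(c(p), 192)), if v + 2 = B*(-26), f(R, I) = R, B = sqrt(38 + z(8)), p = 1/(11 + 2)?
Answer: sqrt(-8 - 26*sqrt(47)) ≈ 13.647*I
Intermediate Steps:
z(j) = 1 + j
p = 1/13 ≈ 0.076923
B = sqrt(47) (B = sqrt(38 + (1 + 8)) = sqrt(38 + 9) = sqrt(47) ≈ 6.8557)
v = -2 - 26*sqrt(47) (v = -2 + sqrt(47)*(-26) = -2 - 26*sqrt(47) ≈ -180.25)
sqrt(v + f(c(p), 192)) = sqrt((-2 - 26*sqrt(47)) - 6) = sqrt(-8 - 26*sqrt(47))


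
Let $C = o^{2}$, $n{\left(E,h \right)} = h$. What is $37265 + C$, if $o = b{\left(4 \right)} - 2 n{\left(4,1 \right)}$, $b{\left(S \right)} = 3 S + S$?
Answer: $37461$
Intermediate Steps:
$b{\left(S \right)} = 4 S$
$o = 14$ ($o = 4 \cdot 4 - 2 = 16 - 2 = 14$)
$C = 196$ ($C = 14^{2} = 196$)
$37265 + C = 37265 + 196 = 37461$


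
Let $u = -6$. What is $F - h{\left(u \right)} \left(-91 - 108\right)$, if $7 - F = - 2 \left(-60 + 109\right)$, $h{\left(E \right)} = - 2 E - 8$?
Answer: $901$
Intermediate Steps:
$h{\left(E \right)} = -8 - 2 E$
$F = 105$ ($F = 7 - - 2 \left(-60 + 109\right) = 7 - \left(-2\right) 49 = 7 - -98 = 7 + 98 = 105$)
$F - h{\left(u \right)} \left(-91 - 108\right) = 105 - \left(-8 - -12\right) \left(-91 - 108\right) = 105 - \left(-8 + 12\right) \left(-199\right) = 105 - 4 \left(-199\right) = 105 - -796 = 105 + 796 = 901$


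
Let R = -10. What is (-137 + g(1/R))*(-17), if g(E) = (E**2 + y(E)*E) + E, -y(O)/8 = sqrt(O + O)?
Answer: 233053/100 - 68*I*sqrt(5)/25 ≈ 2330.5 - 6.0821*I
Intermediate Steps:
y(O) = -8*sqrt(2)*sqrt(O) (y(O) = -8*sqrt(O + O) = -8*sqrt(2)*sqrt(O))
g(E) = E + E**2 - 8*sqrt(2)*E**(3/2) (g(E) = (E**2 + (-8*sqrt(2)*sqrt(E))*E) + E = (E**2 - 8*sqrt(2)*E**(3/2)) + E = E + E**2 - 8*sqrt(2)*E**(3/2))
(-137 + g(1/R))*(-17) = (-137 + (1 + 1/(-10) - 8*sqrt(2)*sqrt(1/(-10)))/(-10))*(-17) = (-137 - (1 - 1/10 - 8*sqrt(2)*sqrt(-1/10))/10)*(-17) = (-137 - (1 - 1/10 - 8*sqrt(2)*I*sqrt(10)/10)/10)*(-17) = (-137 - (1 - 1/10 - 8*I*sqrt(5)/5)/10)*(-17) = (-137 - (9/10 - 8*I*sqrt(5)/5)/10)*(-17) = (-137 + (-9/100 + 4*I*sqrt(5)/25))*(-17) = (-13709/100 + 4*I*sqrt(5)/25)*(-17) = 233053/100 - 68*I*sqrt(5)/25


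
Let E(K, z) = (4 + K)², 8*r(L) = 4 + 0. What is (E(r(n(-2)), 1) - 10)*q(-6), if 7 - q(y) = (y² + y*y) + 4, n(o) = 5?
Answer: -2829/4 ≈ -707.25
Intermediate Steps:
r(L) = ½ (r(L) = (4 + 0)/8 = (⅛)*4 = ½)
q(y) = 3 - 2*y² (q(y) = 7 - ((y² + y*y) + 4) = 7 - ((y² + y²) + 4) = 7 - (2*y² + 4) = 7 - (4 + 2*y²) = 7 + (-4 - 2*y²) = 3 - 2*y²)
(E(r(n(-2)), 1) - 10)*q(-6) = ((4 + ½)² - 10)*(3 - 2*(-6)²) = ((9/2)² - 10)*(3 - 2*36) = (81/4 - 10)*(3 - 72) = (41/4)*(-69) = -2829/4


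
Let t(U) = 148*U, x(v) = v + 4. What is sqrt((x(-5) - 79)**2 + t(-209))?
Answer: 2*I*sqrt(6133) ≈ 156.63*I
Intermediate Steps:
x(v) = 4 + v
sqrt((x(-5) - 79)**2 + t(-209)) = sqrt(((4 - 5) - 79)**2 + 148*(-209)) = sqrt((-1 - 79)**2 - 30932) = sqrt((-80)**2 - 30932) = sqrt(6400 - 30932) = sqrt(-24532) = 2*I*sqrt(6133)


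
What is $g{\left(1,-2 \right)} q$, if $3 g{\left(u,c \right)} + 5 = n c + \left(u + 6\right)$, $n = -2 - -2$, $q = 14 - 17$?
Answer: $-2$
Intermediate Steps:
$q = -3$ ($q = 14 - 17 = -3$)
$n = 0$ ($n = -2 + 2 = 0$)
$g{\left(u,c \right)} = \frac{1}{3} + \frac{u}{3}$ ($g{\left(u,c \right)} = - \frac{5}{3} + \frac{0 c + \left(u + 6\right)}{3} = - \frac{5}{3} + \frac{0 + \left(6 + u\right)}{3} = - \frac{5}{3} + \frac{6 + u}{3} = - \frac{5}{3} + \left(2 + \frac{u}{3}\right) = \frac{1}{3} + \frac{u}{3}$)
$g{\left(1,-2 \right)} q = \left(\frac{1}{3} + \frac{1}{3} \cdot 1\right) \left(-3\right) = \left(\frac{1}{3} + \frac{1}{3}\right) \left(-3\right) = \frac{2}{3} \left(-3\right) = -2$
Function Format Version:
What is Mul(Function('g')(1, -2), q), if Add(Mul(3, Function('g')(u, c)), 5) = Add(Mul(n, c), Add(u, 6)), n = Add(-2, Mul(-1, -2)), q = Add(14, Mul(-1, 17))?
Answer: -2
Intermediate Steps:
q = -3 (q = Add(14, -17) = -3)
n = 0 (n = Add(-2, 2) = 0)
Function('g')(u, c) = Add(Rational(1, 3), Mul(Rational(1, 3), u)) (Function('g')(u, c) = Add(Rational(-5, 3), Mul(Rational(1, 3), Add(Mul(0, c), Add(u, 6)))) = Add(Rational(-5, 3), Mul(Rational(1, 3), Add(0, Add(6, u)))) = Add(Rational(-5, 3), Mul(Rational(1, 3), Add(6, u))) = Add(Rational(-5, 3), Add(2, Mul(Rational(1, 3), u))) = Add(Rational(1, 3), Mul(Rational(1, 3), u)))
Mul(Function('g')(1, -2), q) = Mul(Add(Rational(1, 3), Mul(Rational(1, 3), 1)), -3) = Mul(Add(Rational(1, 3), Rational(1, 3)), -3) = Mul(Rational(2, 3), -3) = -2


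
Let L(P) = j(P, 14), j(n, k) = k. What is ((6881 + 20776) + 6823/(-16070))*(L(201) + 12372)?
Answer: 2752424147231/8035 ≈ 3.4255e+8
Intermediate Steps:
L(P) = 14
((6881 + 20776) + 6823/(-16070))*(L(201) + 12372) = ((6881 + 20776) + 6823/(-16070))*(14 + 12372) = (27657 + 6823*(-1/16070))*12386 = (27657 - 6823/16070)*12386 = (444441167/16070)*12386 = 2752424147231/8035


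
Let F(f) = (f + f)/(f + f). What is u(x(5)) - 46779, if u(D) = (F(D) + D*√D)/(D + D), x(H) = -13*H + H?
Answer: -5613481/120 + I*√15 ≈ -46779.0 + 3.873*I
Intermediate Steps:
F(f) = 1 (F(f) = (2*f)/((2*f)) = (2*f)*(1/(2*f)) = 1)
x(H) = -12*H
u(D) = (1 + D^(3/2))/(2*D) (u(D) = (1 + D*√D)/(D + D) = (1 + D^(3/2))/((2*D)) = (1 + D^(3/2))*(1/(2*D)) = (1 + D^(3/2))/(2*D))
u(x(5)) - 46779 = (1 + (-12*5)^(3/2))/(2*((-12*5))) - 46779 = (½)*(1 + (-60)^(3/2))/(-60) - 46779 = (½)*(-1/60)*(1 - 120*I*√15) - 46779 = (-1/120 + I*√15) - 46779 = -5613481/120 + I*√15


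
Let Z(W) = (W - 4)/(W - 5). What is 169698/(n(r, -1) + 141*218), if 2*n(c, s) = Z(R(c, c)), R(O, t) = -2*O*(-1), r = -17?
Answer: 6618222/1198801 ≈ 5.5207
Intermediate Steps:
R(O, t) = 2*O
Z(W) = (-4 + W)/(-5 + W)
n(c, s) = (-4 + 2*c)/(2*(-5 + 2*c)) (n(c, s) = ((-4 + 2*c)/(-5 + 2*c))/2 = (-4 + 2*c)/(2*(-5 + 2*c)))
169698/(n(r, -1) + 141*218) = 169698/((-2 - 17)/(-5 + 2*(-17)) + 141*218) = 169698/(-19/(-5 - 34) + 30738) = 169698/(-19/(-39) + 30738) = 169698/(-1/39*(-19) + 30738) = 169698/(19/39 + 30738) = 169698/(1198801/39) = 169698*(39/1198801) = 6618222/1198801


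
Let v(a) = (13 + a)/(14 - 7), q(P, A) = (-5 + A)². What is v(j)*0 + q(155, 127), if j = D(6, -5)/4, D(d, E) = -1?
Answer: 14884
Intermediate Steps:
j = -¼ (j = -1/4 = -1*¼ = -¼ ≈ -0.25000)
v(a) = 13/7 + a/7 (v(a) = (13 + a)/7 = (13 + a)*(⅐) = 13/7 + a/7)
v(j)*0 + q(155, 127) = (13/7 + (⅐)*(-¼))*0 + (-5 + 127)² = (13/7 - 1/28)*0 + 122² = (51/28)*0 + 14884 = 0 + 14884 = 14884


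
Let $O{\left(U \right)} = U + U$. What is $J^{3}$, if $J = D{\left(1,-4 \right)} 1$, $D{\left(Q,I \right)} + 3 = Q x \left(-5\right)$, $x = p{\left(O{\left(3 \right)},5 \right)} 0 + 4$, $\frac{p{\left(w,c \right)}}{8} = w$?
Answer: $-12167$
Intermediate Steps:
$O{\left(U \right)} = 2 U$
$p{\left(w,c \right)} = 8 w$
$x = 4$ ($x = 8 \cdot 2 \cdot 3 \cdot 0 + 4 = 8 \cdot 6 \cdot 0 + 4 = 48 \cdot 0 + 4 = 0 + 4 = 4$)
$D{\left(Q,I \right)} = -3 - 20 Q$ ($D{\left(Q,I \right)} = -3 + Q 4 \left(-5\right) = -3 + 4 Q \left(-5\right) = -3 - 20 Q$)
$J = -23$ ($J = \left(-3 - 20\right) 1 = \left(-23\right) 1 = -23$)
$J^{3} = \left(-23\right)^{3} = -12167$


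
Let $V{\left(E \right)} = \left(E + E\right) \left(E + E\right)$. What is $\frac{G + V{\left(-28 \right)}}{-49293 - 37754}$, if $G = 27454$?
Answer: $- \frac{30590}{87047} \approx -0.35142$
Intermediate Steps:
$V{\left(E \right)} = 4 E^{2}$ ($V{\left(E \right)} = 2 E 2 E = 4 E^{2}$)
$\frac{G + V{\left(-28 \right)}}{-49293 - 37754} = \frac{27454 + 4 \left(-28\right)^{2}}{-49293 - 37754} = \frac{27454 + 4 \cdot 784}{-87047} = \left(27454 + 3136\right) \left(- \frac{1}{87047}\right) = 30590 \left(- \frac{1}{87047}\right) = - \frac{30590}{87047}$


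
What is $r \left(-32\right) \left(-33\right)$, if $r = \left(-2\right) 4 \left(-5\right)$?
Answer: $42240$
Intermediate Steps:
$r = 40$ ($r = \left(-8\right) \left(-5\right) = 40$)
$r \left(-32\right) \left(-33\right) = 40 \left(-32\right) \left(-33\right) = \left(-1280\right) \left(-33\right) = 42240$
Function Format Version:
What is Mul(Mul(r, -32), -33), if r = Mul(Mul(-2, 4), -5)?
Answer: 42240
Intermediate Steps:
r = 40 (r = Mul(-8, -5) = 40)
Mul(Mul(r, -32), -33) = Mul(Mul(40, -32), -33) = Mul(-1280, -33) = 42240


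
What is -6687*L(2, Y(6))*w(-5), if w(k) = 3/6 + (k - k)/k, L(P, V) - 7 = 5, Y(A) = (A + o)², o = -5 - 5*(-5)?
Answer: -40122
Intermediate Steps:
o = 20 (o = -5 + 25 = 20)
Y(A) = (20 + A)² (Y(A) = (A + 20)² = (20 + A)²)
L(P, V) = 12 (L(P, V) = 7 + 5 = 12)
w(k) = ½ (w(k) = 3*(⅙) + 0/k = ½ + 0 = ½)
-6687*L(2, Y(6))*w(-5) = -80244/2 = -6687*6 = -40122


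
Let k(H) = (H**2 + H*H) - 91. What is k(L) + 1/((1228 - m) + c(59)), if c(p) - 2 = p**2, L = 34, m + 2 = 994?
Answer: 8259900/3719 ≈ 2221.0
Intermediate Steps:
m = 992 (m = -2 + 994 = 992)
k(H) = -91 + 2*H**2 (k(H) = (H**2 + H**2) - 91 = 2*H**2 - 91 = -91 + 2*H**2)
c(p) = 2 + p**2
k(L) + 1/((1228 - m) + c(59)) = (-91 + 2*34**2) + 1/((1228 - 1*992) + (2 + 59**2)) = (-91 + 2*1156) + 1/((1228 - 992) + (2 + 3481)) = (-91 + 2312) + 1/(236 + 3483) = 2221 + 1/3719 = 8259900/3719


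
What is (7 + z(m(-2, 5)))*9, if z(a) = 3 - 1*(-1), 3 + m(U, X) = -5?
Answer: 99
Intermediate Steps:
m(U, X) = -8 (m(U, X) = -3 - 5 = -8)
z(a) = 4 (z(a) = 3 + 1 = 4)
(7 + z(m(-2, 5)))*9 = (7 + 4)*9 = 11*9 = 99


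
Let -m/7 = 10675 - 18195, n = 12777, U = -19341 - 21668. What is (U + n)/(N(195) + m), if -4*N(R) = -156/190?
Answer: -5364080/10001639 ≈ -0.53632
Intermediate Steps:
U = -41009
N(R) = 39/190 (N(R) = -(-39)/190 = -¼*(-78/95) = 39/190)
m = 52640 (m = -7*(10675 - 18195) = -7*(-7520) = 52640)
(U + n)/(N(195) + m) = (-41009 + 12777)/(39/190 + 52640) = -28232/10001639/190 = -28232*190/10001639 = -5364080/10001639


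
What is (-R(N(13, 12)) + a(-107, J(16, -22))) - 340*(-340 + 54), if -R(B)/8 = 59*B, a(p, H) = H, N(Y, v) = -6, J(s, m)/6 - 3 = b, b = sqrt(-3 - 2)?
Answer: 94426 + 6*I*sqrt(5) ≈ 94426.0 + 13.416*I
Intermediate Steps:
b = I*sqrt(5) (b = sqrt(-5) = I*sqrt(5) ≈ 2.2361*I)
J(s, m) = 18 + 6*I*sqrt(5) (J(s, m) = 18 + 6*(I*sqrt(5)) = 18 + 6*I*sqrt(5))
R(B) = -472*B
(-R(N(13, 12)) + a(-107, J(16, -22))) - 340*(-340 + 54) = (-(-472)*(-6) + (18 + 6*I*sqrt(5))) - 340*(-340 + 54) = (-1*2832 + (18 + 6*I*sqrt(5))) - 340*(-286) = (-2832 + (18 + 6*I*sqrt(5))) - 1*(-97240) = (-2814 + 6*I*sqrt(5)) + 97240 = 94426 + 6*I*sqrt(5)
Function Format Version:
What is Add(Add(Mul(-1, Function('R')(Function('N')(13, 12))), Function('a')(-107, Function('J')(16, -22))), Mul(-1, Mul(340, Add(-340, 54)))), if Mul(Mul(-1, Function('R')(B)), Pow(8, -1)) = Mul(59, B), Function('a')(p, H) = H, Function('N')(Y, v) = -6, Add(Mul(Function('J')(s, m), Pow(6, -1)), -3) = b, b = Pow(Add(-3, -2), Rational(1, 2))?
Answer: Add(94426, Mul(6, I, Pow(5, Rational(1, 2)))) ≈ Add(94426., Mul(13.416, I))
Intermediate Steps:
b = Mul(I, Pow(5, Rational(1, 2))) (b = Pow(-5, Rational(1, 2)) = Mul(I, Pow(5, Rational(1, 2))) ≈ Mul(2.2361, I))
Function('J')(s, m) = Add(18, Mul(6, I, Pow(5, Rational(1, 2)))) (Function('J')(s, m) = Add(18, Mul(6, Mul(I, Pow(5, Rational(1, 2))))) = Add(18, Mul(6, I, Pow(5, Rational(1, 2)))))
Function('R')(B) = Mul(-472, B) (Function('R')(B) = Mul(-8, Mul(59, B)) = Mul(-472, B))
Add(Add(Mul(-1, Function('R')(Function('N')(13, 12))), Function('a')(-107, Function('J')(16, -22))), Mul(-1, Mul(340, Add(-340, 54)))) = Add(Add(Mul(-1, Mul(-472, -6)), Add(18, Mul(6, I, Pow(5, Rational(1, 2))))), Mul(-1, Mul(340, Add(-340, 54)))) = Add(Add(Mul(-1, 2832), Add(18, Mul(6, I, Pow(5, Rational(1, 2))))), Mul(-1, Mul(340, -286))) = Add(Add(-2832, Add(18, Mul(6, I, Pow(5, Rational(1, 2))))), Mul(-1, -97240)) = Add(Add(-2814, Mul(6, I, Pow(5, Rational(1, 2)))), 97240) = Add(94426, Mul(6, I, Pow(5, Rational(1, 2))))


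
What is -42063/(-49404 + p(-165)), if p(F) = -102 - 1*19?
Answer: 6009/7075 ≈ 0.84933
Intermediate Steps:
p(F) = -121 (p(F) = -102 - 19 = -121)
-42063/(-49404 + p(-165)) = -42063/(-49404 - 121) = -42063/(-49525) = -42063*(-1/49525) = 6009/7075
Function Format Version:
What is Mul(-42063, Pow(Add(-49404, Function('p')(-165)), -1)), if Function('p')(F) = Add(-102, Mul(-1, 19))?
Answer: Rational(6009, 7075) ≈ 0.84933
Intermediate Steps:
Function('p')(F) = -121 (Function('p')(F) = Add(-102, -19) = -121)
Mul(-42063, Pow(Add(-49404, Function('p')(-165)), -1)) = Mul(-42063, Pow(Add(-49404, -121), -1)) = Mul(-42063, Pow(-49525, -1)) = Mul(-42063, Rational(-1, 49525)) = Rational(6009, 7075)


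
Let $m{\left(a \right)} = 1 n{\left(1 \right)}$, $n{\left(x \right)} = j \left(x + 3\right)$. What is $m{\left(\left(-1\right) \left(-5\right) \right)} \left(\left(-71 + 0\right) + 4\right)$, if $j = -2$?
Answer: $536$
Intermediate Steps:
$n{\left(x \right)} = -6 - 2 x$ ($n{\left(x \right)} = - 2 \left(x + 3\right) = - 2 \left(3 + x\right) = -6 - 2 x$)
$m{\left(a \right)} = -8$ ($m{\left(a \right)} = 1 \left(-6 - 2\right) = 1 \left(-8\right) = -8$)
$m{\left(\left(-1\right) \left(-5\right) \right)} \left(\left(-71 + 0\right) + 4\right) = - 8 \left(\left(-71 + 0\right) + 4\right) = - 8 \left(-71 + 4\right) = \left(-8\right) \left(-67\right) = 536$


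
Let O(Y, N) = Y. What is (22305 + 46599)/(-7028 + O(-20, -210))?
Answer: -8613/881 ≈ -9.7764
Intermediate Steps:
(22305 + 46599)/(-7028 + O(-20, -210)) = (22305 + 46599)/(-7028 - 20) = 68904/(-7048) = 68904*(-1/7048) = -8613/881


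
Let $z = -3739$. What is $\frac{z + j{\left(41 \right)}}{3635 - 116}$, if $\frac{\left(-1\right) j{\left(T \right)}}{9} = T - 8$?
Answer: $- \frac{4036}{3519} \approx -1.1469$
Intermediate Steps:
$j{\left(T \right)} = 72 - 9 T$ ($j{\left(T \right)} = - 9 \left(T - 8\right) = - 9 \left(-8 + T\right) = 72 - 9 T$)
$\frac{z + j{\left(41 \right)}}{3635 - 116} = \frac{-3739 + \left(72 - 369\right)}{3635 - 116} = \frac{-3739 + \left(72 - 369\right)}{3519} = \left(-3739 - 297\right) \frac{1}{3519} = \left(-4036\right) \frac{1}{3519} = - \frac{4036}{3519}$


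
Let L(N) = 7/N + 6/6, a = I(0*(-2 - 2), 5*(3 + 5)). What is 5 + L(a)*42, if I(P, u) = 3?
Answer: 145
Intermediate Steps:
a = 3
L(N) = 1 + 7/N (L(N) = 7/N + 6*(1/6) = 7/N + 1 = 1 + 7/N)
5 + L(a)*42 = 5 + ((7 + 3)/3)*42 = 5 + ((1/3)*10)*42 = 5 + (10/3)*42 = 5 + 140 = 145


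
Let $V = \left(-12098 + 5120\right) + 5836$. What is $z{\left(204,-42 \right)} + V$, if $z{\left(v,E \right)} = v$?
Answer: $-938$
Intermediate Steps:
$V = -1142$ ($V = -6978 + 5836 = -1142$)
$z{\left(204,-42 \right)} + V = 204 - 1142 = -938$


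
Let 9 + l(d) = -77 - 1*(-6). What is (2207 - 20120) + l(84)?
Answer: -17993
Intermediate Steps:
l(d) = -80 (l(d) = -9 + (-77 - 1*(-6)) = -9 + (-77 + 6) = -9 - 71 = -80)
(2207 - 20120) + l(84) = (2207 - 20120) - 80 = -17913 - 80 = -17993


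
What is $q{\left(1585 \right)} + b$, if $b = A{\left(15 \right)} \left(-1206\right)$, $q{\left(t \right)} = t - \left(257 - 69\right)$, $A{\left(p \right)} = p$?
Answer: $-16693$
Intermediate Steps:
$q{\left(t \right)} = -188 + t$ ($q{\left(t \right)} = t - \left(257 - 69\right) = t - 188 = -188 + t$)
$b = -18090$ ($b = 15 \left(-1206\right) = -18090$)
$q{\left(1585 \right)} + b = \left(-188 + 1585\right) - 18090 = 1397 - 18090 = -16693$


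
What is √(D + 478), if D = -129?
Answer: √349 ≈ 18.682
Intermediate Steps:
√(D + 478) = √(-129 + 478) = √349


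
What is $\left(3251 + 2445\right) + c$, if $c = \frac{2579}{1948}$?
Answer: $\frac{11098387}{1948} \approx 5697.3$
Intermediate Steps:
$c = \frac{2579}{1948}$ ($c = 2579 \cdot \frac{1}{1948} = \frac{2579}{1948} \approx 1.3239$)
$\left(3251 + 2445\right) + c = \left(3251 + 2445\right) + \frac{2579}{1948} = 5696 + \frac{2579}{1948} = \frac{11098387}{1948}$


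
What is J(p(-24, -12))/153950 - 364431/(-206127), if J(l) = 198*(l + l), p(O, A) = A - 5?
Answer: 9119417581/5288875275 ≈ 1.7243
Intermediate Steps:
p(O, A) = -5 + A
J(l) = 396*l (J(l) = 198*(2*l) = 396*l)
J(p(-24, -12))/153950 - 364431/(-206127) = (396*(-5 - 12))/153950 - 364431/(-206127) = (396*(-17))*(1/153950) - 364431*(-1/206127) = -6732*1/153950 + 121477/68709 = -3366/76975 + 121477/68709 = 9119417581/5288875275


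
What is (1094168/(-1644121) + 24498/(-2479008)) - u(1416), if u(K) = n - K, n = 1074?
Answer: 13638893601877/39958716784 ≈ 341.32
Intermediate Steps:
u(K) = 1074 - K
(1094168/(-1644121) + 24498/(-2479008)) - u(1416) = (1094168/(-1644121) + 24498/(-2479008)) - (1074 - 1*1416) = (1094168*(-1/1644121) + 24498*(-1/2479008)) - (1074 - 1416) = (-1094168/1644121 - 4083/413168) - 1*(-342) = -26987538251/39958716784 + 342 = 13638893601877/39958716784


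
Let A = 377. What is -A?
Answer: -377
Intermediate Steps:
-A = -1*377 = -377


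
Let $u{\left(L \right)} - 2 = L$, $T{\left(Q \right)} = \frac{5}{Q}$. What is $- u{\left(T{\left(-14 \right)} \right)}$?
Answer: $- \frac{23}{14} \approx -1.6429$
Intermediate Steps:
$u{\left(L \right)} = 2 + L$
$- u{\left(T{\left(-14 \right)} \right)} = - (2 + \frac{5}{-14}) = - (2 + 5 \left(- \frac{1}{14}\right)) = - (2 - \frac{5}{14}) = \left(-1\right) \frac{23}{14} = - \frac{23}{14}$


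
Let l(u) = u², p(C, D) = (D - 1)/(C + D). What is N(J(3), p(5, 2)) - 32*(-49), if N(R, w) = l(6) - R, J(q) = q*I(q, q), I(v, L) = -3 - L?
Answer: 1622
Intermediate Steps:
p(C, D) = (-1 + D)/(C + D)
J(q) = q*(-3 - q)
N(R, w) = 36 - R (N(R, w) = 6² - R = 36 - R)
N(J(3), p(5, 2)) - 32*(-49) = (36 - (-1)*3*(3 + 3)) - 32*(-49) = (36 - (-1)*3*6) + 1568 = (36 - 1*(-18)) + 1568 = (36 + 18) + 1568 = 54 + 1568 = 1622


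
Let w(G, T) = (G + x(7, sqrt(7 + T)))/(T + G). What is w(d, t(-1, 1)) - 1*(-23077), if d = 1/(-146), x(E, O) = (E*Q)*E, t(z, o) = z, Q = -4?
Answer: 1140312/49 ≈ 23272.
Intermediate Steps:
x(E, O) = -4*E**2 (x(E, O) = (E*(-4))*E = (-4*E)*E = -4*E**2)
d = -1/146 ≈ -0.0068493
w(G, T) = (-196 + G)/(G + T) (w(G, T) = (G - 4*7**2)/(T + G) = (G - 4*49)/(G + T) = (G - 196)/(G + T) = (-196 + G)/(G + T))
w(d, t(-1, 1)) - 1*(-23077) = (-196 - 1/146)/(-1/146 - 1) - 1*(-23077) = -28617/146/(-147/146) + 23077 = -146/147*(-28617/146) + 23077 = 9539/49 + 23077 = 1140312/49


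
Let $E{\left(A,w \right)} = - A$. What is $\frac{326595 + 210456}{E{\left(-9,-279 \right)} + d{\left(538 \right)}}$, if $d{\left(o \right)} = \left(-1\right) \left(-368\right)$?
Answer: $\frac{18519}{13} \approx 1424.5$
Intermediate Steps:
$d{\left(o \right)} = 368$
$\frac{326595 + 210456}{E{\left(-9,-279 \right)} + d{\left(538 \right)}} = \frac{326595 + 210456}{\left(-1\right) \left(-9\right) + 368} = \frac{537051}{9 + 368} = \frac{537051}{377} = 537051 \cdot \frac{1}{377} = \frac{18519}{13}$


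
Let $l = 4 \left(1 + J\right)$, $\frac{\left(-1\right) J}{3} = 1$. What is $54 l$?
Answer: $-432$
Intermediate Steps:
$J = -3$ ($J = \left(-3\right) 1 = -3$)
$l = -8$ ($l = 4 \left(1 - 3\right) = 4 \left(-2\right) = -8$)
$54 l = 54 \left(-8\right) = -432$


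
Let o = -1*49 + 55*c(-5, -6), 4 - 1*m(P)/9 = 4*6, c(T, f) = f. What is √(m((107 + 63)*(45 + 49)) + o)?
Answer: I*√559 ≈ 23.643*I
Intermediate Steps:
m(P) = -180 (m(P) = 36 - 36*6 = 36 - 9*24 = 36 - 216 = -180)
o = -379 (o = -1*49 + 55*(-6) = -49 - 330 = -379)
√(m((107 + 63)*(45 + 49)) + o) = √(-180 - 379) = √(-559) = I*√559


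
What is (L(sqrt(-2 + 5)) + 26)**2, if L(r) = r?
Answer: (26 + sqrt(3))**2 ≈ 769.07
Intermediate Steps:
(L(sqrt(-2 + 5)) + 26)**2 = (sqrt(-2 + 5) + 26)**2 = (sqrt(3) + 26)**2 = (26 + sqrt(3))**2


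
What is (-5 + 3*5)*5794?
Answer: 57940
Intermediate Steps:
(-5 + 3*5)*5794 = (-5 + 15)*5794 = 10*5794 = 57940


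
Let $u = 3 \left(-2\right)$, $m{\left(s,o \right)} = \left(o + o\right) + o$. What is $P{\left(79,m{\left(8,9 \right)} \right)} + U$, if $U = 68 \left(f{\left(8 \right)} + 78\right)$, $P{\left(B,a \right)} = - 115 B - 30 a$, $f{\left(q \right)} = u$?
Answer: $-4999$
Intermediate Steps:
$m{\left(s,o \right)} = 3 o$ ($m{\left(s,o \right)} = 2 o + o = 3 o$)
$u = -6$
$f{\left(q \right)} = -6$
$U = 4896$ ($U = 68 \left(-6 + 78\right) = 68 \cdot 72 = 4896$)
$P{\left(79,m{\left(8,9 \right)} \right)} + U = \left(\left(-115\right) 79 - 30 \cdot 3 \cdot 9\right) + 4896 = \left(-9085 - 810\right) + 4896 = -9895 + 4896 = -4999$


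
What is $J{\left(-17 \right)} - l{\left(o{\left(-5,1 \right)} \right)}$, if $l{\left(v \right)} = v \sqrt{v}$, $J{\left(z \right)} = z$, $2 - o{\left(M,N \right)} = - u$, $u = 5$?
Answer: $-17 - 7 \sqrt{7} \approx -35.52$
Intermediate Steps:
$o{\left(M,N \right)} = 7$ ($o{\left(M,N \right)} = 2 - \left(-1\right) 5 = 2 - -5 = 2 + 5 = 7$)
$l{\left(v \right)} = v^{\frac{3}{2}}$
$J{\left(-17 \right)} - l{\left(o{\left(-5,1 \right)} \right)} = -17 - 7^{\frac{3}{2}} = -17 - 7 \sqrt{7}$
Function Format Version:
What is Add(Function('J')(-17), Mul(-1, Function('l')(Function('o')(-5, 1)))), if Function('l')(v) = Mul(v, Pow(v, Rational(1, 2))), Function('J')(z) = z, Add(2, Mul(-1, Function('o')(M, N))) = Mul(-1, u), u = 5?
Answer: Add(-17, Mul(-7, Pow(7, Rational(1, 2)))) ≈ -35.520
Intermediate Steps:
Function('o')(M, N) = 7 (Function('o')(M, N) = Add(2, Mul(-1, Mul(-1, 5))) = Add(2, Mul(-1, -5)) = Add(2, 5) = 7)
Function('l')(v) = Pow(v, Rational(3, 2))
Add(Function('J')(-17), Mul(-1, Function('l')(Function('o')(-5, 1)))) = Add(-17, Mul(-1, Pow(7, Rational(3, 2)))) = Add(-17, Mul(-1, Mul(7, Pow(7, Rational(1, 2))))) = Add(-17, Mul(-7, Pow(7, Rational(1, 2))))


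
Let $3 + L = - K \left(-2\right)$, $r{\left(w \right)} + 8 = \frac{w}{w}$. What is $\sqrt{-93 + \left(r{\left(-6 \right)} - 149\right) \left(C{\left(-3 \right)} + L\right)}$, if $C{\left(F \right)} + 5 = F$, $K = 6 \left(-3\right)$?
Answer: $\sqrt{7239} \approx 85.082$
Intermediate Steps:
$K = -18$
$r{\left(w \right)} = -7$ ($r{\left(w \right)} = -8 + \frac{w}{w} = -8 + 1 = -7$)
$C{\left(F \right)} = -5 + F$
$L = -39$ ($L = -3 + \left(-1\right) \left(-18\right) \left(-2\right) = -3 + 18 \left(-2\right) = -3 - 36 = -39$)
$\sqrt{-93 + \left(r{\left(-6 \right)} - 149\right) \left(C{\left(-3 \right)} + L\right)} = \sqrt{-93 + \left(-7 - 149\right) \left(\left(-5 - 3\right) - 39\right)} = \sqrt{-93 - 156 \left(-8 - 39\right)} = \sqrt{-93 - -7332} = \sqrt{-93 + 7332} = \sqrt{7239}$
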